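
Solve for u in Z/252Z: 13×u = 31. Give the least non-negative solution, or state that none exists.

235

gcd(13, 252) = 1, so a unique solution mod 252 exists.
13⁻¹ ≡ 97 (mod 252).
u ≡ 97×31 ≡ 235 (mod 252).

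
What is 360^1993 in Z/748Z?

116

1993 in binary is 11111001001, i.e. 1993 = 1024 + 512 + 256 + 128 + 64 + 8 + 1.
360^1 ≡ 360 (mod 748)
360^2 ≡ 360^2 = 129600 ≡ 196 (mod 748)
360^4 ≡ 196^2 = 38416 ≡ 268 (mod 748)
360^8 ≡ 268^2 = 71824 ≡ 16 (mod 748)
360^16 ≡ 16^2 = 256 (mod 748)
360^32 ≡ 256^2 = 65536 ≡ 460 (mod 748)
360^64 ≡ 460^2 = 211600 ≡ 664 (mod 748)
360^128 ≡ 664^2 = 440896 ≡ 324 (mod 748)
360^256 ≡ 324^2 = 104976 ≡ 256 (mod 748)
360^512 ≡ 256^2 = 65536 ≡ 460 (mod 748)
360^1024 ≡ 460^2 = 211600 ≡ 664 (mod 748)
360^1993 = 360^1024 × 360^512 × 360^256 × 360^128 × 360^64 × 360^8 × 360^1 ≡ 664 × 460 × 256 × 324 × 664 × 16 × 360 (mod 748).
Accumulate the product:
664 × 460 = 305440 ≡ 256
256 × 256 = 65536 ≡ 460
460 × 324 = 149040 ≡ 188
188 × 664 = 124832 ≡ 664
664 × 16 = 10624 ≡ 152
152 × 360 = 54720 ≡ 116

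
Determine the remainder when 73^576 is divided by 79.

Compute successive squares:
73^1 ≡ 73 (mod 79)
73^2 ≡ 73^2 = 5329 ≡ 36 (mod 79)
73^4 ≡ 36^2 = 1296 ≡ 32 (mod 79)
73^8 ≡ 32^2 = 1024 ≡ 76 (mod 79)
73^16 ≡ 76^2 = 5776 ≡ 9 (mod 79)
73^32 ≡ 9^2 = 81 ≡ 2 (mod 79)
73^64 ≡ 2^2 = 4 (mod 79)
73^128 ≡ 4^2 = 16 (mod 79)
73^256 ≡ 16^2 = 256 ≡ 19 (mod 79)
73^512 ≡ 19^2 = 361 ≡ 45 (mod 79)
73^576 = 73^512 * 73^64 ≡ 45 * 4 (mod 79).
45 * 4 = 180 ≡ 22 (mod 79).

22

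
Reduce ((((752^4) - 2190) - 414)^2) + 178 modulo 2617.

(752)^4 ≡ 1484 (mod 2617)
1484 - 2190 = -706 ≡ 1911 (mod 2617)
1911 - 414 = 1497
(1497)^2 ≡ 857 (mod 2617)
857 + 178 = 1035

1035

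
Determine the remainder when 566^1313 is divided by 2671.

Compute successive squares:
566^1 ≡ 566 (mod 2671)
566^2 ≡ 566^2 = 320356 ≡ 2507 (mod 2671)
566^4 ≡ 2507^2 = 6285049 ≡ 186 (mod 2671)
566^8 ≡ 186^2 = 34596 ≡ 2544 (mod 2671)
566^16 ≡ 2544^2 = 6471936 ≡ 103 (mod 2671)
566^32 ≡ 103^2 = 10609 ≡ 2596 (mod 2671)
566^64 ≡ 2596^2 = 6739216 ≡ 283 (mod 2671)
566^128 ≡ 283^2 = 80089 ≡ 2630 (mod 2671)
566^256 ≡ 2630^2 = 6916900 ≡ 1681 (mod 2671)
566^512 ≡ 1681^2 = 2825761 ≡ 2514 (mod 2671)
566^1024 ≡ 2514^2 = 6320196 ≡ 610 (mod 2671)
566^1313 = 566^1024 · 566^256 · 566^32 · 566^1 ≡ 610 · 1681 · 2596 · 566 (mod 2671).
Accumulate the product:
610 · 1681 = 1025410 ≡ 2417
2417 · 2596 = 6274532 ≡ 353
353 · 566 = 199798 ≡ 2144

2144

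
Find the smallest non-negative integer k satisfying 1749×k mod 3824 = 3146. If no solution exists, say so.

gcd(1749, 3824) = 1, so a unique solution mod 3824 exists.
1749⁻¹ ≡ 3085 (mod 3824).
k ≡ 3085×3146 ≡ 98 (mod 3824).

98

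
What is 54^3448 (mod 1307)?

3448 in binary is 110101111000, i.e. 3448 = 2048 + 1024 + 256 + 64 + 32 + 16 + 8.
54^1 ≡ 54 (mod 1307)
54^2 ≡ 54^2 = 2916 ≡ 302 (mod 1307)
54^4 ≡ 302^2 = 91204 ≡ 1021 (mod 1307)
54^8 ≡ 1021^2 = 1042441 ≡ 762 (mod 1307)
54^16 ≡ 762^2 = 580644 ≡ 336 (mod 1307)
54^32 ≡ 336^2 = 112896 ≡ 494 (mod 1307)
54^64 ≡ 494^2 = 244036 ≡ 934 (mod 1307)
54^128 ≡ 934^2 = 872356 ≡ 587 (mod 1307)
54^256 ≡ 587^2 = 344569 ≡ 828 (mod 1307)
54^512 ≡ 828^2 = 685584 ≡ 716 (mod 1307)
54^1024 ≡ 716^2 = 512656 ≡ 312 (mod 1307)
54^2048 ≡ 312^2 = 97344 ≡ 626 (mod 1307)
54^3448 = 54^2048 * 54^1024 * 54^256 * 54^64 * 54^32 * 54^16 * 54^8 ≡ 626 * 312 * 828 * 934 * 494 * 336 * 762 (mod 1307).
Accumulate the product:
626 * 312 = 195312 ≡ 569
569 * 828 = 471132 ≡ 612
612 * 934 = 571608 ≡ 449
449 * 494 = 221806 ≡ 923
923 * 336 = 310128 ≡ 369
369 * 762 = 281178 ≡ 173

173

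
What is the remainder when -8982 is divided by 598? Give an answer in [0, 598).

586

-8982 = -16·598 + 586, so -8982 ≡ 586 (mod 598).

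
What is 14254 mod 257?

119

14254 = 55×257 + 119, so 14254 ≡ 119 (mod 257).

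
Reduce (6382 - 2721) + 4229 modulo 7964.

6382 - 2721 = 3661
3661 + 4229 = 7890

7890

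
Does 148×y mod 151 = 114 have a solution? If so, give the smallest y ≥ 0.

gcd(148, 151) = 1, so a unique solution mod 151 exists.
148⁻¹ ≡ 50 (mod 151).
y ≡ 50×114 ≡ 113 (mod 151).

113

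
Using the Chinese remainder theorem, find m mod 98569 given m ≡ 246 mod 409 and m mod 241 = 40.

409⁻¹ mod 241: 409·33 ≡ 1 (mod 241), so 409⁻¹ ≡ 33.
m = 246 + 409·((40 − 246)·33 mod 241) = 246 + 409·191 = 78365.
Check: 78365 mod 409 = 246, 78365 mod 241 = 40. ✓

78365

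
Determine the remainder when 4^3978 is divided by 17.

4^1 ≡ 4 (mod 17)
4^2 ≡ 4^2 = 16 (mod 17)
4^4 ≡ 16^2 = 256 ≡ 1 (mod 17)
4^8 ≡ 1^2 = 1 (mod 17)
4^16 ≡ 1^2 = 1 (mod 17)
4^32 ≡ 1^2 = 1 (mod 17)
4^64 ≡ 1^2 = 1 (mod 17)
4^128 ≡ 1^2 = 1 (mod 17)
4^256 ≡ 1^2 = 1 (mod 17)
4^512 ≡ 1^2 = 1 (mod 17)
4^1024 ≡ 1^2 = 1 (mod 17)
4^2048 ≡ 1^2 = 1 (mod 17)
4^3978 = 4^2048 × 4^1024 × 4^512 × 4^256 × 4^128 × 4^8 × 4^2 ≡ 1 × 1 × 1 × 1 × 1 × 1 × 16 (mod 17).
Accumulate the product:
1 × 1 = 1
1 × 1 = 1
1 × 1 = 1
1 × 1 = 1
1 × 1 = 1
1 × 16 = 16

16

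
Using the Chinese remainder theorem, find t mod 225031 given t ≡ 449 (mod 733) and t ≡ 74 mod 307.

96472

733⁻¹ mod 307: 733*129 ≡ 1 (mod 307), so 733⁻¹ ≡ 129.
t = 449 + 733*((74 − 449)*129 mod 307) = 449 + 733*131 = 96472.
Check: 96472 mod 733 = 449, 96472 mod 307 = 74. ✓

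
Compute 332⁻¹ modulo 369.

By the extended Euclidean algorithm:
369 = 1·332 + 37
332 = 8·37 + 36
37 = 1·36 + 1
36 = 36·1 + 0
gcd(332, 369) = 1, so the inverse exists.
Back-substitute for 1:
1 = 1·37 − 1·36
  = −1·332 + 9·37
  = 9·369 − 10·332
So 332⁻¹ ≡ −10 ≡ 359 (mod 369).

359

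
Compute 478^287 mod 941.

By square-and-multiply:
287 in binary is 100011111, i.e. 287 = 256 + 16 + 8 + 4 + 2 + 1.
478^1 ≡ 478 (mod 941)
478^2 ≡ 478^2 = 228484 ≡ 762 (mod 941)
478^4 ≡ 762^2 = 580644 ≡ 47 (mod 941)
478^8 ≡ 47^2 = 2209 ≡ 327 (mod 941)
478^16 ≡ 327^2 = 106929 ≡ 596 (mod 941)
478^32 ≡ 596^2 = 355216 ≡ 459 (mod 941)
478^64 ≡ 459^2 = 210681 ≡ 838 (mod 941)
478^128 ≡ 838^2 = 702244 ≡ 258 (mod 941)
478^256 ≡ 258^2 = 66564 ≡ 694 (mod 941)
478^287 = 478^256 × 478^16 × 478^8 × 478^4 × 478^2 × 478^1 ≡ 694 × 596 × 327 × 47 × 762 × 478 (mod 941).
Accumulate the product:
694 × 596 = 413624 ≡ 525
525 × 327 = 171675 ≡ 413
413 × 47 = 19411 ≡ 591
591 × 762 = 450342 ≡ 544
544 × 478 = 260032 ≡ 316

316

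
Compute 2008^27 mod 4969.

27 in binary is 11011, i.e. 27 = 16 + 8 + 2 + 1.
2008^1 ≡ 2008 (mod 4969)
2008^2 ≡ 2008^2 = 4032064 ≡ 2205 (mod 4969)
2008^4 ≡ 2205^2 = 4862025 ≡ 2343 (mod 4969)
2008^8 ≡ 2343^2 = 5489649 ≡ 3873 (mod 4969)
2008^16 ≡ 3873^2 = 15000129 ≡ 3687 (mod 4969)
2008^27 = 2008^16 · 2008^8 · 2008^2 · 2008^1 ≡ 3687 · 3873 · 2205 · 2008 (mod 4969).
Accumulate the product:
3687 · 3873 = 14279751 ≡ 3814
3814 · 2205 = 8409870 ≡ 2322
2322 · 2008 = 4662576 ≡ 1654

1654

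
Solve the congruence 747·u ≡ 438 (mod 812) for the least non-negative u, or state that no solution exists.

gcd(747, 812) = 1, so a unique solution mod 812 exists.
747⁻¹ ≡ 787 (mod 812).
u ≡ 787·438 ≡ 418 (mod 812).

418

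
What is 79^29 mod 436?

275

Compute successive squares:
79^1 ≡ 79 (mod 436)
79^2 ≡ 79^2 = 6241 ≡ 137 (mod 436)
79^4 ≡ 137^2 = 18769 ≡ 21 (mod 436)
79^8 ≡ 21^2 = 441 ≡ 5 (mod 436)
79^16 ≡ 5^2 = 25 (mod 436)
79^29 = 79^16 · 79^8 · 79^4 · 79^1 ≡ 25 · 5 · 21 · 79 (mod 436).
Accumulate the product:
25 · 5 = 125
125 · 21 = 2625 ≡ 9
9 · 79 = 711 ≡ 275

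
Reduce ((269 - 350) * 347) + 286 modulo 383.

138

269 - 350 = -81 ≡ 302 (mod 383)
302 * 347 = 104794 ≡ 235 (mod 383)
235 + 286 = 521 ≡ 138 (mod 383)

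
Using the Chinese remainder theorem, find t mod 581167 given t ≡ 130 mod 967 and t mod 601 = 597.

967⁻¹ mod 601: 967×156 ≡ 1 (mod 601), so 967⁻¹ ≡ 156.
t = 130 + 967×((597 − 130)×156 mod 601) = 130 + 967×131 = 126807.
Check: 126807 mod 967 = 130, 126807 mod 601 = 597. ✓

126807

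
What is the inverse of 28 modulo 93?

By the extended Euclidean algorithm:
93 = 3·28 + 9
28 = 3·9 + 1
9 = 9·1 + 0
gcd(28, 93) = 1, so the inverse exists.
Bézout: 1 = −3·93 + 10·28.
So 28⁻¹ ≡ 10 (mod 93).

10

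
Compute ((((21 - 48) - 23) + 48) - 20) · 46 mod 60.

8

21 - 48 = -27 ≡ 33 (mod 60)
33 - 23 = 10
10 + 48 = 58
58 - 20 = 38
38 · 46 = 1748 ≡ 8 (mod 60)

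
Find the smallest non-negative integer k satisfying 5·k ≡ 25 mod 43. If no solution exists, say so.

5

gcd(5, 43) = 1, so a unique solution mod 43 exists.
5⁻¹ ≡ 26 (mod 43).
k ≡ 26·25 ≡ 5 (mod 43).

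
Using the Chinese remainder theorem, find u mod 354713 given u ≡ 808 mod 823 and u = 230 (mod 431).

222195

823⁻¹ mod 431: 823·221 ≡ 1 (mod 431), so 823⁻¹ ≡ 221.
u = 808 + 823·((230 − 808)·221 mod 431) = 808 + 823·269 = 222195.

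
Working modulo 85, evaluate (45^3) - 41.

(45)^3 ≡ 5 (mod 85)
5 - 41 = -36 ≡ 49 (mod 85)

49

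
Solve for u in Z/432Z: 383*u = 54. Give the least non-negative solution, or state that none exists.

378

gcd(383, 432) = 1, so a unique solution mod 432 exists.
383⁻¹ ≡ 335 (mod 432).
u ≡ 335*54 ≡ 378 (mod 432).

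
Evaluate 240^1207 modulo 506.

Using repeated squaring:
1207 in binary is 10010110111, i.e. 1207 = 1024 + 128 + 32 + 16 + 4 + 2 + 1.
240^1 ≡ 240 (mod 506)
240^2 ≡ 240^2 = 57600 ≡ 422 (mod 506)
240^4 ≡ 422^2 = 178084 ≡ 478 (mod 506)
240^8 ≡ 478^2 = 228484 ≡ 278 (mod 506)
240^16 ≡ 278^2 = 77284 ≡ 372 (mod 506)
240^32 ≡ 372^2 = 138384 ≡ 246 (mod 506)
240^64 ≡ 246^2 = 60516 ≡ 302 (mod 506)
240^128 ≡ 302^2 = 91204 ≡ 124 (mod 506)
240^256 ≡ 124^2 = 15376 ≡ 196 (mod 506)
240^512 ≡ 196^2 = 38416 ≡ 466 (mod 506)
240^1024 ≡ 466^2 = 217156 ≡ 82 (mod 506)
240^1207 = 240^1024 × 240^128 × 240^32 × 240^16 × 240^4 × 240^2 × 240^1 ≡ 82 × 124 × 246 × 372 × 478 × 422 × 240 (mod 506).
Accumulate the product:
82 × 124 = 10168 ≡ 48
48 × 246 = 11808 ≡ 170
170 × 372 = 63240 ≡ 496
496 × 478 = 237088 ≡ 280
280 × 422 = 118160 ≡ 262
262 × 240 = 62880 ≡ 136

136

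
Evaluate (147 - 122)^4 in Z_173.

164

147 - 122 = 25
(25)^4 ≡ 164 (mod 173)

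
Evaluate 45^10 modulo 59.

46

10 in binary is 1010, i.e. 10 = 8 + 2.
45^1 ≡ 45 (mod 59)
45^2 ≡ 45^2 = 2025 ≡ 19 (mod 59)
45^4 ≡ 19^2 = 361 ≡ 7 (mod 59)
45^8 ≡ 7^2 = 49 (mod 59)
45^10 = 45^8 × 45^2 ≡ 49 × 19 (mod 59).
49 × 19 = 931 ≡ 46 (mod 59).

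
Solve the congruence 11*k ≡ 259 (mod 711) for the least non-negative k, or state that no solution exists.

gcd(11, 711) = 1, so a unique solution mod 711 exists.
11⁻¹ ≡ 194 (mod 711).
k ≡ 194*259 ≡ 476 (mod 711).

476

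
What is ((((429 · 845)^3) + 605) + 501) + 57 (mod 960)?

548

429 · 845 = 362505 ≡ 585 (mod 960)
(585)^3 ≡ 345 (mod 960)
345 + 605 = 950
950 + 501 = 1451 ≡ 491 (mod 960)
491 + 57 = 548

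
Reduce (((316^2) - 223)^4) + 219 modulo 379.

(316)^2 ≡ 179 (mod 379)
179 - 223 = -44 ≡ 335 (mod 379)
(335)^4 ≡ 165 (mod 379)
165 + 219 = 384 ≡ 5 (mod 379)

5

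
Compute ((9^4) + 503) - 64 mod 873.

16

(9)^4 ≡ 450 (mod 873)
450 + 503 = 953 ≡ 80 (mod 873)
80 - 64 = 16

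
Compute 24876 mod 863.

712

24876 = 28·863 + 712, so 24876 ≡ 712 (mod 863).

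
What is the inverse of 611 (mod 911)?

580

911 = 1*611 + 300
611 = 2*300 + 11
300 = 27*11 + 3
11 = 3*3 + 2
3 = 1*2 + 1
2 = 2*1 + 0
gcd(611, 911) = 1, so the inverse exists.
Bézout: 1 = 222*911 − 331*611.
So 611⁻¹ ≡ −331 ≡ 580 (mod 911).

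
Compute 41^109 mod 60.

41

Using repeated squaring:
109 in binary is 1101101, i.e. 109 = 64 + 32 + 8 + 4 + 1.
41^1 ≡ 41 (mod 60)
41^2 ≡ 41^2 = 1681 ≡ 1 (mod 60)
41^4 ≡ 1^2 = 1 (mod 60)
41^8 ≡ 1^2 = 1 (mod 60)
41^16 ≡ 1^2 = 1 (mod 60)
41^32 ≡ 1^2 = 1 (mod 60)
41^64 ≡ 1^2 = 1 (mod 60)
41^109 = 41^64 × 41^32 × 41^8 × 41^4 × 41^1 ≡ 1 × 1 × 1 × 1 × 41 (mod 60).
Accumulate the product:
1 × 1 = 1
1 × 1 = 1
1 × 1 = 1
1 × 41 = 41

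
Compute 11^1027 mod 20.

11

1027 in binary is 10000000011, i.e. 1027 = 1024 + 2 + 1.
11^1 ≡ 11 (mod 20)
11^2 ≡ 11^2 = 121 ≡ 1 (mod 20)
11^4 ≡ 1^2 = 1 (mod 20)
11^8 ≡ 1^2 = 1 (mod 20)
11^16 ≡ 1^2 = 1 (mod 20)
11^32 ≡ 1^2 = 1 (mod 20)
11^64 ≡ 1^2 = 1 (mod 20)
11^128 ≡ 1^2 = 1 (mod 20)
11^256 ≡ 1^2 = 1 (mod 20)
11^512 ≡ 1^2 = 1 (mod 20)
11^1024 ≡ 1^2 = 1 (mod 20)
11^1027 = 11^1024 × 11^2 × 11^1 ≡ 1 × 1 × 11 (mod 20).
Accumulate the product:
1 × 1 = 1
1 × 11 = 11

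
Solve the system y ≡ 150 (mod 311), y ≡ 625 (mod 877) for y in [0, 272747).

100603

311⁻¹ mod 877: 311·141 ≡ 1 (mod 877), so 311⁻¹ ≡ 141.
y = 150 + 311·((625 − 150)·141 mod 877) = 150 + 311·323 = 100603.
Check: 100603 mod 311 = 150, 100603 mod 877 = 625. ✓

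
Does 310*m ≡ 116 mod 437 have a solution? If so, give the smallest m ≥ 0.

412

gcd(310, 437) = 1, so a unique solution mod 437 exists.
310⁻¹ ≡ 320 (mod 437).
m ≡ 320*116 ≡ 412 (mod 437).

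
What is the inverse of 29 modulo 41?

17

41 = 1*29 + 12
29 = 2*12 + 5
12 = 2*5 + 2
5 = 2*2 + 1
2 = 2*1 + 0
gcd(29, 41) = 1, so the inverse exists.
Back-substitute for 1:
1 = 1*5 − 2*2
  = −2*12 + 5*5
  = 5*29 − 12*12
  = −12*41 + 17*29
So 29⁻¹ ≡ 17 (mod 41).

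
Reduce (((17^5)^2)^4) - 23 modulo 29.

7

(17)^5 ≡ 17 (mod 29)
(17)^2 ≡ 28 (mod 29)
(28)^4 ≡ 1 (mod 29)
1 - 23 = -22 ≡ 7 (mod 29)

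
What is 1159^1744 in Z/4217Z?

1744 in binary is 11011010000, i.e. 1744 = 1024 + 512 + 128 + 64 + 16.
1159^1 ≡ 1159 (mod 4217)
1159^2 ≡ 1159^2 = 1343281 ≡ 2275 (mod 4217)
1159^4 ≡ 2275^2 = 5175625 ≡ 1366 (mod 4217)
1159^8 ≡ 1366^2 = 1865956 ≡ 2042 (mod 4217)
1159^16 ≡ 2042^2 = 4169764 ≡ 3368 (mod 4217)
1159^32 ≡ 3368^2 = 11343424 ≡ 3911 (mod 4217)
1159^64 ≡ 3911^2 = 15295921 ≡ 862 (mod 4217)
1159^128 ≡ 862^2 = 743044 ≡ 852 (mod 4217)
1159^256 ≡ 852^2 = 725904 ≡ 580 (mod 4217)
1159^512 ≡ 580^2 = 336400 ≡ 3257 (mod 4217)
1159^1024 ≡ 3257^2 = 10608049 ≡ 2294 (mod 4217)
1159^1744 = 1159^1024 * 1159^512 * 1159^128 * 1159^64 * 1159^16 ≡ 2294 * 3257 * 852 * 862 * 3368 (mod 4217).
Accumulate the product:
2294 * 3257 = 7471558 ≡ 3251
3251 * 852 = 2769852 ≡ 3500
3500 * 862 = 3017000 ≡ 1845
1845 * 3368 = 6213960 ≡ 2319

2319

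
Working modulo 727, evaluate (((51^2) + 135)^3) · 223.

233

(51)^2 ≡ 420 (mod 727)
420 + 135 = 555
(555)^3 ≡ 552 (mod 727)
552 · 223 = 123096 ≡ 233 (mod 727)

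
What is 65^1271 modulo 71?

22

Compute successive squares:
1271 in binary is 10011110111, i.e. 1271 = 1024 + 128 + 64 + 32 + 16 + 4 + 2 + 1.
65^1 ≡ 65 (mod 71)
65^2 ≡ 65^2 = 4225 ≡ 36 (mod 71)
65^4 ≡ 36^2 = 1296 ≡ 18 (mod 71)
65^8 ≡ 18^2 = 324 ≡ 40 (mod 71)
65^16 ≡ 40^2 = 1600 ≡ 38 (mod 71)
65^32 ≡ 38^2 = 1444 ≡ 24 (mod 71)
65^64 ≡ 24^2 = 576 ≡ 8 (mod 71)
65^128 ≡ 8^2 = 64 (mod 71)
65^256 ≡ 64^2 = 4096 ≡ 49 (mod 71)
65^512 ≡ 49^2 = 2401 ≡ 58 (mod 71)
65^1024 ≡ 58^2 = 3364 ≡ 27 (mod 71)
65^1271 = 65^1024 * 65^128 * 65^64 * 65^32 * 65^16 * 65^4 * 65^2 * 65^1 ≡ 27 * 64 * 8 * 24 * 38 * 18 * 36 * 65 (mod 71).
Accumulate the product:
27 * 64 = 1728 ≡ 24
24 * 8 = 192 ≡ 50
50 * 24 = 1200 ≡ 64
64 * 38 = 2432 ≡ 18
18 * 18 = 324 ≡ 40
40 * 36 = 1440 ≡ 20
20 * 65 = 1300 ≡ 22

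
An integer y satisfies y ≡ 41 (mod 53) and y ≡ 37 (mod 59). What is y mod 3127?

2161

53⁻¹ mod 59: 53×49 ≡ 1 (mod 59), so 53⁻¹ ≡ 49.
y = 41 + 53×((37 − 41)×49 mod 59) = 41 + 53×40 = 2161.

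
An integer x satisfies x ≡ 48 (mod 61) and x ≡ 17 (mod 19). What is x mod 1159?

61⁻¹ mod 19: 61*5 ≡ 1 (mod 19), so 61⁻¹ ≡ 5.
x = 48 + 61*((17 − 48)*5 mod 19) = 48 + 61*16 = 1024.

1024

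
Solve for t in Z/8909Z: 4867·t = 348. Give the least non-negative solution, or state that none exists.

5735

gcd(4867, 8909) = 1, so a unique solution mod 8909 exists.
4867⁻¹ ≡ 5367 (mod 8909).
t ≡ 5367·348 ≡ 5735 (mod 8909).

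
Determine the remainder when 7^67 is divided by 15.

13

Using repeated squaring:
67 in binary is 1000011, i.e. 67 = 64 + 2 + 1.
7^1 ≡ 7 (mod 15)
7^2 ≡ 7^2 = 49 ≡ 4 (mod 15)
7^4 ≡ 4^2 = 16 ≡ 1 (mod 15)
7^8 ≡ 1^2 = 1 (mod 15)
7^16 ≡ 1^2 = 1 (mod 15)
7^32 ≡ 1^2 = 1 (mod 15)
7^64 ≡ 1^2 = 1 (mod 15)
7^67 = 7^64 · 7^2 · 7^1 ≡ 1 · 4 · 7 (mod 15).
Accumulate the product:
1 · 4 = 4
4 · 7 = 28 ≡ 13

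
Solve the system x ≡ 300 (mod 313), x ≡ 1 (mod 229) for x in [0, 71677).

313⁻¹ mod 229: 313*30 ≡ 1 (mod 229), so 313⁻¹ ≡ 30.
x = 300 + 313*((1 − 300)*30 mod 229) = 300 + 313*190 = 59770.
Check: 59770 mod 313 = 300, 59770 mod 229 = 1. ✓

59770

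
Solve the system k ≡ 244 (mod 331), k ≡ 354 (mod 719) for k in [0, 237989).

195203

331⁻¹ mod 719: 331·391 ≡ 1 (mod 719), so 331⁻¹ ≡ 391.
k = 244 + 331·((354 − 244)·391 mod 719) = 244 + 331·589 = 195203.
Check: 195203 mod 331 = 244, 195203 mod 719 = 354. ✓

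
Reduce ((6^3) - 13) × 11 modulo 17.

(6)^3 ≡ 12 (mod 17)
12 - 13 = -1 ≡ 16 (mod 17)
16 × 11 = 176 ≡ 6 (mod 17)

6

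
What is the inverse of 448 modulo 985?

332

Run the extended Euclidean algorithm:
985 = 2·448 + 89
448 = 5·89 + 3
89 = 29·3 + 2
3 = 1·2 + 1
2 = 2·1 + 0
gcd(448, 985) = 1, so the inverse exists.
Back-substitute for 1:
1 = 1·3 − 1·2
  = −1·89 + 30·3
  = 30·448 − 151·89
  = −151·985 + 332·448
So 448⁻¹ ≡ 332 (mod 985).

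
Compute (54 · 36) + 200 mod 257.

88

54 · 36 = 1944 ≡ 145 (mod 257)
145 + 200 = 345 ≡ 88 (mod 257)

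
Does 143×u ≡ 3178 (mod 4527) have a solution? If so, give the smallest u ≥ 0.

782

gcd(143, 4527) = 1, so a unique solution mod 4527 exists.
143⁻¹ ≡ 3419 (mod 4527).
u ≡ 3419×3178 ≡ 782 (mod 4527).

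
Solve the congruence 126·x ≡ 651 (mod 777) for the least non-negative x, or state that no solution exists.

36

gcd(126, 777) = 21, and 21 | 651, so solutions exist.
Divide through by 21: 6·x ≡ 31 (mod 37).
6⁻¹ ≡ 31 (mod 37).
x ≡ 31·31 ≡ 36 (mod 37).
The smallest non-negative solution is x = 36.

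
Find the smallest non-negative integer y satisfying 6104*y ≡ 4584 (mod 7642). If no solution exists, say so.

gcd(6104, 7642) = 2, and 2 | 4584, so solutions exist.
Divide through by 2: 3052*y mod 3821 = 2292.
3052⁻¹ ≡ 159 (mod 3821).
y ≡ 159*2292 ≡ 1433 (mod 3821).
The smallest non-negative solution is y = 1433.

1433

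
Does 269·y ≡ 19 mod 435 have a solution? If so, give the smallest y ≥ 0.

gcd(269, 435) = 1, so a unique solution mod 435 exists.
269⁻¹ ≡ 359 (mod 435).
y ≡ 359·19 ≡ 296 (mod 435).

296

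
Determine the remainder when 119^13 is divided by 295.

119

By square-and-multiply:
119^1 ≡ 119 (mod 295)
119^2 ≡ 119^2 = 14161 ≡ 1 (mod 295)
119^4 ≡ 1^2 = 1 (mod 295)
119^8 ≡ 1^2 = 1 (mod 295)
119^13 = 119^8 * 119^4 * 119^1 ≡ 1 * 1 * 119 (mod 295).
Accumulate the product:
1 * 1 = 1
1 * 119 = 119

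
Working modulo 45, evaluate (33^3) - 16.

(33)^3 ≡ 27 (mod 45)
27 - 16 = 11

11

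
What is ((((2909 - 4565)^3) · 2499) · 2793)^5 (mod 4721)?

3579

2909 - 4565 = -1656 ≡ 3065 (mod 4721)
(3065)^3 ≡ 882 (mod 4721)
882 · 2499 = 2204118 ≡ 4132 (mod 4721)
4132 · 2793 = 11540676 ≡ 2552 (mod 4721)
(2552)^5 ≡ 3579 (mod 4721)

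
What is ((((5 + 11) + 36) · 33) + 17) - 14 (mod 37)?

5 + 11 = 16
16 + 36 = 52 ≡ 15 (mod 37)
15 · 33 = 495 ≡ 14 (mod 37)
14 + 17 = 31
31 - 14 = 17

17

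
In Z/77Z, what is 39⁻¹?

2

Apply the Euclidean algorithm and back-substitute:
77 = 1·39 + 38
39 = 1·38 + 1
38 = 38·1 + 0
gcd(39, 77) = 1, so the inverse exists.
Back-substitute for 1:
1 = 1·39 − 1·38
  = −1·77 + 2·39
So 39⁻¹ ≡ 2 (mod 77).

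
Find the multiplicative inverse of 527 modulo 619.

74

619 = 1*527 + 92
527 = 5*92 + 67
92 = 1*67 + 25
67 = 2*25 + 17
25 = 1*17 + 8
17 = 2*8 + 1
8 = 8*1 + 0
gcd(527, 619) = 1, so the inverse exists.
Back-substitute for 1:
1 = 1*17 − 2*8
  = −2*25 + 3*17
  = 3*67 − 8*25
  = −8*92 + 11*67
  = 11*527 − 63*92
  = −63*619 + 74*527
So 527⁻¹ ≡ 74 (mod 619).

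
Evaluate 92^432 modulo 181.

432 in binary is 110110000, i.e. 432 = 256 + 128 + 32 + 16.
92^1 ≡ 92 (mod 181)
92^2 ≡ 92^2 = 8464 ≡ 138 (mod 181)
92^4 ≡ 138^2 = 19044 ≡ 39 (mod 181)
92^8 ≡ 39^2 = 1521 ≡ 73 (mod 181)
92^16 ≡ 73^2 = 5329 ≡ 80 (mod 181)
92^32 ≡ 80^2 = 6400 ≡ 65 (mod 181)
92^64 ≡ 65^2 = 4225 ≡ 62 (mod 181)
92^128 ≡ 62^2 = 3844 ≡ 43 (mod 181)
92^256 ≡ 43^2 = 1849 ≡ 39 (mod 181)
92^432 = 92^256 * 92^128 * 92^32 * 92^16 ≡ 39 * 43 * 65 * 80 (mod 181).
Accumulate the product:
39 * 43 = 1677 ≡ 48
48 * 65 = 3120 ≡ 43
43 * 80 = 3440 ≡ 1

1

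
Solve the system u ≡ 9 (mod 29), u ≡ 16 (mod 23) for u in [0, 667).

29⁻¹ mod 23: 29*4 ≡ 1 (mod 23), so 29⁻¹ ≡ 4.
u = 9 + 29*((16 − 9)*4 mod 23) = 9 + 29*5 = 154.

154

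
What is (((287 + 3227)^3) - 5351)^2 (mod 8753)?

1978

287 + 3227 = 3514
(3514)^3 ≡ 7489 (mod 8753)
7489 - 5351 = 2138
(2138)^2 ≡ 1978 (mod 8753)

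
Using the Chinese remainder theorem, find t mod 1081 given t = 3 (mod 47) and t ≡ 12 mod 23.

47⁻¹ mod 23: 47·1 ≡ 1 (mod 23), so 47⁻¹ ≡ 1.
t = 3 + 47·((12 − 3)·1 mod 23) = 3 + 47·9 = 426.

426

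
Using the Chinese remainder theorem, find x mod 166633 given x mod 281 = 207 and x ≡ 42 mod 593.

142955

281⁻¹ mod 593: 281*306 ≡ 1 (mod 593), so 281⁻¹ ≡ 306.
x = 207 + 281*((42 − 207)*306 mod 593) = 207 + 281*508 = 142955.
Check: 142955 mod 281 = 207, 142955 mod 593 = 42. ✓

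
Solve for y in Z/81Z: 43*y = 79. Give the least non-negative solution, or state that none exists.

64

gcd(43, 81) = 1, so a unique solution mod 81 exists.
43⁻¹ ≡ 49 (mod 81).
y ≡ 49*79 ≡ 64 (mod 81).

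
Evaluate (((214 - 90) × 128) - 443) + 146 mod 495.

230

214 - 90 = 124
124 × 128 = 15872 ≡ 32 (mod 495)
32 - 443 = -411 ≡ 84 (mod 495)
84 + 146 = 230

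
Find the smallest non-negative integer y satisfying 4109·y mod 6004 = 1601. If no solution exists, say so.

3497

gcd(4109, 6004) = 1, so a unique solution mod 6004 exists.
4109⁻¹ ≡ 1581 (mod 6004).
y ≡ 1581·1601 ≡ 3497 (mod 6004).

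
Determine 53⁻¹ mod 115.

102

Run the extended Euclidean algorithm:
115 = 2×53 + 9
53 = 5×9 + 8
9 = 1×8 + 1
8 = 8×1 + 0
gcd(53, 115) = 1, so the inverse exists.
Bézout: 1 = 6×115 − 13×53.
So 53⁻¹ ≡ −13 ≡ 102 (mod 115).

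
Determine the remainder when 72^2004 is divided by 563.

276

Compute successive squares:
2004 in binary is 11111010100, i.e. 2004 = 1024 + 512 + 256 + 128 + 64 + 16 + 4.
72^1 ≡ 72 (mod 563)
72^2 ≡ 72^2 = 5184 ≡ 117 (mod 563)
72^4 ≡ 117^2 = 13689 ≡ 177 (mod 563)
72^8 ≡ 177^2 = 31329 ≡ 364 (mod 563)
72^16 ≡ 364^2 = 132496 ≡ 191 (mod 563)
72^32 ≡ 191^2 = 36481 ≡ 449 (mod 563)
72^64 ≡ 449^2 = 201601 ≡ 47 (mod 563)
72^128 ≡ 47^2 = 2209 ≡ 520 (mod 563)
72^256 ≡ 520^2 = 270400 ≡ 160 (mod 563)
72^512 ≡ 160^2 = 25600 ≡ 265 (mod 563)
72^1024 ≡ 265^2 = 70225 ≡ 413 (mod 563)
72^2004 = 72^1024 * 72^512 * 72^256 * 72^128 * 72^64 * 72^16 * 72^4 ≡ 413 * 265 * 160 * 520 * 47 * 191 * 177 (mod 563).
Accumulate the product:
413 * 265 = 109445 ≡ 223
223 * 160 = 35680 ≡ 211
211 * 520 = 109720 ≡ 498
498 * 47 = 23406 ≡ 323
323 * 191 = 61693 ≡ 326
326 * 177 = 57702 ≡ 276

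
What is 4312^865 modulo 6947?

1395

865 in binary is 1101100001, i.e. 865 = 512 + 256 + 64 + 32 + 1.
4312^1 ≡ 4312 (mod 6947)
4312^2 ≡ 4312^2 = 18593344 ≡ 3172 (mod 6947)
4312^4 ≡ 3172^2 = 10061584 ≡ 2328 (mod 6947)
4312^8 ≡ 2328^2 = 5419584 ≡ 924 (mod 6947)
4312^16 ≡ 924^2 = 853776 ≡ 6242 (mod 6947)
4312^32 ≡ 6242^2 = 38962564 ≡ 3788 (mod 6947)
4312^64 ≡ 3788^2 = 14348944 ≡ 3389 (mod 6947)
4312^128 ≡ 3389^2 = 11485321 ≡ 1930 (mod 6947)
4312^256 ≡ 1930^2 = 3724900 ≡ 1308 (mod 6947)
4312^512 ≡ 1308^2 = 1710864 ≡ 1902 (mod 6947)
4312^865 = 4312^512 × 4312^256 × 4312^64 × 4312^32 × 4312^1 ≡ 1902 × 1308 × 3389 × 3788 × 4312 (mod 6947).
Accumulate the product:
1902 × 1308 = 2487816 ≡ 790
790 × 3389 = 2677310 ≡ 2715
2715 × 3788 = 10284420 ≡ 2860
2860 × 4312 = 12332320 ≡ 1395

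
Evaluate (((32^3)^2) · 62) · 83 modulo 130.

54

(32)^3 ≡ 8 (mod 130)
(8)^2 ≡ 64 (mod 130)
64 · 62 = 3968 ≡ 68 (mod 130)
68 · 83 = 5644 ≡ 54 (mod 130)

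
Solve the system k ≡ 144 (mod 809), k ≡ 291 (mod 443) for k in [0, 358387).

226664

809⁻¹ mod 443: 809×23 ≡ 1 (mod 443), so 809⁻¹ ≡ 23.
k = 144 + 809×((291 − 144)×23 mod 443) = 144 + 809×280 = 226664.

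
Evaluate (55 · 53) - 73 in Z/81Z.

7

55 · 53 = 2915 ≡ 80 (mod 81)
80 - 73 = 7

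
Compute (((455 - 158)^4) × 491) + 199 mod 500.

455 - 158 = 297
(297)^4 ≡ 181 (mod 500)
181 × 491 = 88871 ≡ 371 (mod 500)
371 + 199 = 570 ≡ 70 (mod 500)

70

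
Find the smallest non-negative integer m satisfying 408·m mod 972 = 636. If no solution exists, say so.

23

gcd(408, 972) = 12, and 12 | 636, so solutions exist.
Divide through by 12: 34·m = 53 (mod 81).
34⁻¹ ≡ 31 (mod 81).
m ≡ 31·53 ≡ 23 (mod 81).
The smallest non-negative solution is m = 23.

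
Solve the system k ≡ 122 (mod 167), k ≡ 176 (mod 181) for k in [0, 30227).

3796

167⁻¹ mod 181: 167×168 ≡ 1 (mod 181), so 167⁻¹ ≡ 168.
k = 122 + 167×((176 − 122)×168 mod 181) = 122 + 167×22 = 3796.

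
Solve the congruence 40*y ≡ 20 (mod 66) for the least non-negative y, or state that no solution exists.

gcd(40, 66) = 2, and 2 | 20, so solutions exist.
Divide through by 2: 20*y ≡ 10 (mod 33).
20⁻¹ ≡ 5 (mod 33).
y ≡ 5*10 ≡ 17 (mod 33).
The smallest non-negative solution is y = 17.

17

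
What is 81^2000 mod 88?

2000 in binary is 11111010000, i.e. 2000 = 1024 + 512 + 256 + 128 + 64 + 16.
81^1 ≡ 81 (mod 88)
81^2 ≡ 81^2 = 6561 ≡ 49 (mod 88)
81^4 ≡ 49^2 = 2401 ≡ 25 (mod 88)
81^8 ≡ 25^2 = 625 ≡ 9 (mod 88)
81^16 ≡ 9^2 = 81 (mod 88)
81^32 ≡ 81^2 = 6561 ≡ 49 (mod 88)
81^64 ≡ 49^2 = 2401 ≡ 25 (mod 88)
81^128 ≡ 25^2 = 625 ≡ 9 (mod 88)
81^256 ≡ 9^2 = 81 (mod 88)
81^512 ≡ 81^2 = 6561 ≡ 49 (mod 88)
81^1024 ≡ 49^2 = 2401 ≡ 25 (mod 88)
81^2000 = 81^1024 × 81^512 × 81^256 × 81^128 × 81^64 × 81^16 ≡ 25 × 49 × 81 × 9 × 25 × 81 (mod 88).
Accumulate the product:
25 × 49 = 1225 ≡ 81
81 × 81 = 6561 ≡ 49
49 × 9 = 441 ≡ 1
1 × 25 = 25
25 × 81 = 2025 ≡ 1

1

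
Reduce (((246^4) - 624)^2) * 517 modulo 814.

(246)^4 ≡ 256 (mod 814)
256 - 624 = -368 ≡ 446 (mod 814)
(446)^2 ≡ 300 (mod 814)
300 * 517 = 155100 ≡ 440 (mod 814)

440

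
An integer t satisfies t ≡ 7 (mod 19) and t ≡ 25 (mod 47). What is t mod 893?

824

19⁻¹ mod 47: 19×5 ≡ 1 (mod 47), so 19⁻¹ ≡ 5.
t = 7 + 19×((25 − 7)×5 mod 47) = 7 + 19×43 = 824.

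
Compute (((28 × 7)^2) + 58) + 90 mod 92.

16

28 × 7 = 196 ≡ 12 (mod 92)
(12)^2 ≡ 52 (mod 92)
52 + 58 = 110 ≡ 18 (mod 92)
18 + 90 = 108 ≡ 16 (mod 92)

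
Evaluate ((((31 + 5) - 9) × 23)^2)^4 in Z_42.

39

31 + 5 = 36
36 - 9 = 27
27 × 23 = 621 ≡ 33 (mod 42)
(33)^2 ≡ 39 (mod 42)
(39)^4 ≡ 39 (mod 42)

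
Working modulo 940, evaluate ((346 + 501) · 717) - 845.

346 + 501 = 847
847 · 717 = 607299 ≡ 59 (mod 940)
59 - 845 = -786 ≡ 154 (mod 940)

154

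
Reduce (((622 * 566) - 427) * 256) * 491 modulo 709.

591

622 * 566 = 352052 ≡ 388 (mod 709)
388 - 427 = -39 ≡ 670 (mod 709)
670 * 256 = 171520 ≡ 651 (mod 709)
651 * 491 = 319641 ≡ 591 (mod 709)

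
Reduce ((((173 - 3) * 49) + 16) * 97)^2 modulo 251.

39

173 - 3 = 170
170 * 49 = 8330 ≡ 47 (mod 251)
47 + 16 = 63
63 * 97 = 6111 ≡ 87 (mod 251)
(87)^2 ≡ 39 (mod 251)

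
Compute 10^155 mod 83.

By square-and-multiply:
155 in binary is 10011011, i.e. 155 = 128 + 16 + 8 + 2 + 1.
10^1 ≡ 10 (mod 83)
10^2 ≡ 10^2 = 100 ≡ 17 (mod 83)
10^4 ≡ 17^2 = 289 ≡ 40 (mod 83)
10^8 ≡ 40^2 = 1600 ≡ 23 (mod 83)
10^16 ≡ 23^2 = 529 ≡ 31 (mod 83)
10^32 ≡ 31^2 = 961 ≡ 48 (mod 83)
10^64 ≡ 48^2 = 2304 ≡ 63 (mod 83)
10^128 ≡ 63^2 = 3969 ≡ 68 (mod 83)
10^155 = 10^128 * 10^16 * 10^8 * 10^2 * 10^1 ≡ 68 * 31 * 23 * 17 * 10 (mod 83).
Accumulate the product:
68 * 31 = 2108 ≡ 33
33 * 23 = 759 ≡ 12
12 * 17 = 204 ≡ 38
38 * 10 = 380 ≡ 48

48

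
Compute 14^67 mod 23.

Using repeated squaring:
14^1 ≡ 14 (mod 23)
14^2 ≡ 14^2 = 196 ≡ 12 (mod 23)
14^4 ≡ 12^2 = 144 ≡ 6 (mod 23)
14^8 ≡ 6^2 = 36 ≡ 13 (mod 23)
14^16 ≡ 13^2 = 169 ≡ 8 (mod 23)
14^32 ≡ 8^2 = 64 ≡ 18 (mod 23)
14^64 ≡ 18^2 = 324 ≡ 2 (mod 23)
14^67 = 14^64 × 14^2 × 14^1 ≡ 2 × 12 × 14 (mod 23).
Accumulate the product:
2 × 12 = 24 ≡ 1
1 × 14 = 14

14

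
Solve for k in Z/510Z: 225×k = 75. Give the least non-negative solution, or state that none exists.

gcd(225, 510) = 15, and 15 | 75, so solutions exist.
Divide through by 15: 15×k = 5 (mod 34).
15⁻¹ ≡ 25 (mod 34).
k ≡ 25×5 ≡ 23 (mod 34).
The smallest non-negative solution is k = 23.

23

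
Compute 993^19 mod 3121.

By square-and-multiply:
19 in binary is 10011, i.e. 19 = 16 + 2 + 1.
993^1 ≡ 993 (mod 3121)
993^2 ≡ 993^2 = 986049 ≡ 2934 (mod 3121)
993^4 ≡ 2934^2 = 8608356 ≡ 638 (mod 3121)
993^8 ≡ 638^2 = 407044 ≡ 1314 (mod 3121)
993^16 ≡ 1314^2 = 1726596 ≡ 683 (mod 3121)
993^19 = 993^16 * 993^2 * 993^1 ≡ 683 * 2934 * 993 (mod 3121).
Accumulate the product:
683 * 2934 = 2003922 ≡ 240
240 * 993 = 238320 ≡ 1124

1124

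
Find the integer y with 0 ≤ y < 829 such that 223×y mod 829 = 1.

658

By the extended Euclidean algorithm:
829 = 3·223 + 160
223 = 1·160 + 63
160 = 2·63 + 34
63 = 1·34 + 29
34 = 1·29 + 5
29 = 5·5 + 4
5 = 1·4 + 1
4 = 4·1 + 0
gcd(223, 829) = 1, so the inverse exists.
Back-substitute for 1:
1 = 1·5 − 1·4
  = −1·29 + 6·5
  = 6·34 − 7·29
  = −7·63 + 13·34
  = 13·160 − 33·63
  = −33·223 + 46·160
  = 46·829 − 171·223
So 223⁻¹ ≡ −171 ≡ 658 (mod 829).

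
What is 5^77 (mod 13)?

5

Compute successive squares:
77 in binary is 1001101, i.e. 77 = 64 + 8 + 4 + 1.
5^1 ≡ 5 (mod 13)
5^2 ≡ 5^2 = 25 ≡ 12 (mod 13)
5^4 ≡ 12^2 = 144 ≡ 1 (mod 13)
5^8 ≡ 1^2 = 1 (mod 13)
5^16 ≡ 1^2 = 1 (mod 13)
5^32 ≡ 1^2 = 1 (mod 13)
5^64 ≡ 1^2 = 1 (mod 13)
5^77 = 5^64 × 5^8 × 5^4 × 5^1 ≡ 1 × 1 × 1 × 5 (mod 13).
Accumulate the product:
1 × 1 = 1
1 × 1 = 1
1 × 5 = 5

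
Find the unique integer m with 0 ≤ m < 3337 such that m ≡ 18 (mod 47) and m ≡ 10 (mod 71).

47⁻¹ mod 71: 47×68 ≡ 1 (mod 71), so 47⁻¹ ≡ 68.
m = 18 + 47×((10 − 18)×68 mod 71) = 18 + 47×24 = 1146.
Check: 1146 mod 47 = 18, 1146 mod 71 = 10. ✓

1146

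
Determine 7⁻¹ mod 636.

Run the extended Euclidean algorithm:
636 = 90·7 + 6
7 = 1·6 + 1
6 = 6·1 + 0
gcd(7, 636) = 1, so the inverse exists.
Back-substitute for 1:
1 = 1·7 − 1·6
  = −1·636 + 91·7
So 7⁻¹ ≡ 91 (mod 636).

91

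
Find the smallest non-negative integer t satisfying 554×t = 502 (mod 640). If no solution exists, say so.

143

gcd(554, 640) = 2, and 2 | 502, so solutions exist.
Divide through by 2: 277×t ≡ 251 mod 320.
277⁻¹ ≡ 253 (mod 320).
t ≡ 253×251 ≡ 143 (mod 320).
The smallest non-negative solution is t = 143.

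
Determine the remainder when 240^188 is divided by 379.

Using repeated squaring:
240^1 ≡ 240 (mod 379)
240^2 ≡ 240^2 = 57600 ≡ 371 (mod 379)
240^4 ≡ 371^2 = 137641 ≡ 64 (mod 379)
240^8 ≡ 64^2 = 4096 ≡ 306 (mod 379)
240^16 ≡ 306^2 = 93636 ≡ 23 (mod 379)
240^32 ≡ 23^2 = 529 ≡ 150 (mod 379)
240^64 ≡ 150^2 = 22500 ≡ 139 (mod 379)
240^128 ≡ 139^2 = 19321 ≡ 371 (mod 379)
240^188 = 240^128 × 240^32 × 240^16 × 240^8 × 240^4 ≡ 371 × 150 × 23 × 306 × 64 (mod 379).
Accumulate the product:
371 × 150 = 55650 ≡ 316
316 × 23 = 7268 ≡ 67
67 × 306 = 20502 ≡ 36
36 × 64 = 2304 ≡ 30

30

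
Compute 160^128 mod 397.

Compute successive squares:
160^1 ≡ 160 (mod 397)
160^2 ≡ 160^2 = 25600 ≡ 192 (mod 397)
160^4 ≡ 192^2 = 36864 ≡ 340 (mod 397)
160^8 ≡ 340^2 = 115600 ≡ 73 (mod 397)
160^16 ≡ 73^2 = 5329 ≡ 168 (mod 397)
160^32 ≡ 168^2 = 28224 ≡ 37 (mod 397)
160^64 ≡ 37^2 = 1369 ≡ 178 (mod 397)
160^128 ≡ 178^2 = 31684 ≡ 321 (mod 397)
So 160^128 ≡ 321 (mod 397).

321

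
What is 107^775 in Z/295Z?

775 in binary is 1100000111, i.e. 775 = 512 + 256 + 4 + 2 + 1.
107^1 ≡ 107 (mod 295)
107^2 ≡ 107^2 = 11449 ≡ 239 (mod 295)
107^4 ≡ 239^2 = 57121 ≡ 186 (mod 295)
107^8 ≡ 186^2 = 34596 ≡ 81 (mod 295)
107^16 ≡ 81^2 = 6561 ≡ 71 (mod 295)
107^32 ≡ 71^2 = 5041 ≡ 26 (mod 295)
107^64 ≡ 26^2 = 676 ≡ 86 (mod 295)
107^128 ≡ 86^2 = 7396 ≡ 21 (mod 295)
107^256 ≡ 21^2 = 441 ≡ 146 (mod 295)
107^512 ≡ 146^2 = 21316 ≡ 76 (mod 295)
107^775 = 107^512 × 107^256 × 107^4 × 107^2 × 107^1 ≡ 76 × 146 × 186 × 239 × 107 (mod 295).
Accumulate the product:
76 × 146 = 11096 ≡ 181
181 × 186 = 33666 ≡ 36
36 × 239 = 8604 ≡ 49
49 × 107 = 5243 ≡ 228

228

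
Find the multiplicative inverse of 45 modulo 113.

108

Apply the Euclidean algorithm and back-substitute:
113 = 2·45 + 23
45 = 1·23 + 22
23 = 1·22 + 1
22 = 22·1 + 0
gcd(45, 113) = 1, so the inverse exists.
Bézout: 1 = 2·113 − 5·45.
So 45⁻¹ ≡ −5 ≡ 108 (mod 113).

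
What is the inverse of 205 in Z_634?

467

634 = 3*205 + 19
205 = 10*19 + 15
19 = 1*15 + 4
15 = 3*4 + 3
4 = 1*3 + 1
3 = 3*1 + 0
gcd(205, 634) = 1, so the inverse exists.
Back-substitute for 1:
1 = 1*4 − 1*3
  = −1*15 + 4*4
  = 4*19 − 5*15
  = −5*205 + 54*19
  = 54*634 − 167*205
So 205⁻¹ ≡ −167 ≡ 467 (mod 634).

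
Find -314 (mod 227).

-314 = -2·227 + 140, so -314 ≡ 140 (mod 227).

140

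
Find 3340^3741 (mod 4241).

3724

Compute successive squares:
3741 in binary is 111010011101, i.e. 3741 = 2048 + 1024 + 512 + 128 + 16 + 8 + 4 + 1.
3340^1 ≡ 3340 (mod 4241)
3340^2 ≡ 3340^2 = 11155600 ≡ 1770 (mod 4241)
3340^4 ≡ 1770^2 = 3132900 ≡ 3042 (mod 4241)
3340^8 ≡ 3042^2 = 9253764 ≡ 4143 (mod 4241)
3340^16 ≡ 4143^2 = 17164449 ≡ 1122 (mod 4241)
3340^32 ≡ 1122^2 = 1258884 ≡ 3548 (mod 4241)
3340^64 ≡ 3548^2 = 12588304 ≡ 1016 (mod 4241)
3340^128 ≡ 1016^2 = 1032256 ≡ 1693 (mod 4241)
3340^256 ≡ 1693^2 = 2866249 ≡ 3574 (mod 4241)
3340^512 ≡ 3574^2 = 12773476 ≡ 3825 (mod 4241)
3340^1024 ≡ 3825^2 = 14630625 ≡ 3416 (mod 4241)
3340^2048 ≡ 3416^2 = 11669056 ≡ 2065 (mod 4241)
3340^3741 = 3340^2048 * 3340^1024 * 3340^512 * 3340^128 * 3340^16 * 3340^8 * 3340^4 * 3340^1 ≡ 2065 * 3416 * 3825 * 1693 * 1122 * 4143 * 3042 * 3340 (mod 4241).
Accumulate the product:
2065 * 3416 = 7054040 ≡ 1257
1257 * 3825 = 4808025 ≡ 2972
2972 * 1693 = 5031596 ≡ 1770
1770 * 1122 = 1985940 ≡ 1152
1152 * 4143 = 4772736 ≡ 1611
1611 * 3042 = 4900662 ≡ 2307
2307 * 3340 = 7705380 ≡ 3724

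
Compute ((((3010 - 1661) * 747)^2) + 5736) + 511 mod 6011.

2846

3010 - 1661 = 1349
1349 * 747 = 1007703 ≡ 3866 (mod 6011)
(3866)^2 ≡ 2610 (mod 6011)
2610 + 5736 = 8346 ≡ 2335 (mod 6011)
2335 + 511 = 2846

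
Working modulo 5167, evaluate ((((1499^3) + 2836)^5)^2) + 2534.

(1499)^3 ≡ 873 (mod 5167)
873 + 2836 = 3709
(3709)^5 ≡ 1784 (mod 5167)
(1784)^2 ≡ 4951 (mod 5167)
4951 + 2534 = 7485 ≡ 2318 (mod 5167)

2318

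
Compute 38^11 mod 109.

27

38^1 ≡ 38 (mod 109)
38^2 ≡ 38^2 = 1444 ≡ 27 (mod 109)
38^4 ≡ 27^2 = 729 ≡ 75 (mod 109)
38^8 ≡ 75^2 = 5625 ≡ 66 (mod 109)
38^11 = 38^8 * 38^2 * 38^1 ≡ 66 * 27 * 38 (mod 109).
Accumulate the product:
66 * 27 = 1782 ≡ 38
38 * 38 = 1444 ≡ 27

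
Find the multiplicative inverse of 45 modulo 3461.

3461 = 76·45 + 41
45 = 1·41 + 4
41 = 10·4 + 1
4 = 4·1 + 0
gcd(45, 3461) = 1, so the inverse exists.
Bézout: 1 = 11·3461 − 846·45.
So 45⁻¹ ≡ −846 ≡ 2615 (mod 3461).

2615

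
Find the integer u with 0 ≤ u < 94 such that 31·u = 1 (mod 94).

91

94 = 3×31 + 1
31 = 31×1 + 0
gcd(31, 94) = 1, so the inverse exists.
Back-substitute for 1:
1 = 1×94 − 3×31
So 31⁻¹ ≡ −3 ≡ 91 (mod 94).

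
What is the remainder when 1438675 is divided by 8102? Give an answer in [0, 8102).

1438675 = 177*8102 + 4621, so 1438675 ≡ 4621 (mod 8102).

4621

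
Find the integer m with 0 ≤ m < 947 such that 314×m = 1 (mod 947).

Run the extended Euclidean algorithm:
947 = 3×314 + 5
314 = 62×5 + 4
5 = 1×4 + 1
4 = 4×1 + 0
gcd(314, 947) = 1, so the inverse exists.
Bézout: 1 = 63×947 − 190×314.
So 314⁻¹ ≡ −190 ≡ 757 (mod 947).

757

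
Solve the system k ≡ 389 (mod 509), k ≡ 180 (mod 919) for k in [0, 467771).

509⁻¹ mod 919: 509·65 ≡ 1 (mod 919), so 509⁻¹ ≡ 65.
k = 389 + 509·((180 − 389)·65 mod 919) = 389 + 509·200 = 102189.
Check: 102189 mod 509 = 389, 102189 mod 919 = 180. ✓

102189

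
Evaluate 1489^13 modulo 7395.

1099

13 in binary is 1101, i.e. 13 = 8 + 4 + 1.
1489^1 ≡ 1489 (mod 7395)
1489^2 ≡ 1489^2 = 2217121 ≡ 6016 (mod 7395)
1489^4 ≡ 6016^2 = 36192256 ≡ 1126 (mod 7395)
1489^8 ≡ 1126^2 = 1267876 ≡ 3331 (mod 7395)
1489^13 = 1489^8 · 1489^4 · 1489^1 ≡ 3331 · 1126 · 1489 (mod 7395).
Accumulate the product:
3331 · 1126 = 3750706 ≡ 1441
1441 · 1489 = 2145649 ≡ 1099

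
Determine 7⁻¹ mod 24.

7

24 = 3·7 + 3
7 = 2·3 + 1
3 = 3·1 + 0
gcd(7, 24) = 1, so the inverse exists.
Back-substitute for 1:
1 = 1·7 − 2·3
  = −2·24 + 7·7
So 7⁻¹ ≡ 7 (mod 24).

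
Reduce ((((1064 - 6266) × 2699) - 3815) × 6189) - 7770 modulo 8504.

1813

1064 - 6266 = -5202 ≡ 3302 (mod 8504)
3302 × 2699 = 8912098 ≡ 8410 (mod 8504)
8410 - 3815 = 4595
4595 × 6189 = 28438455 ≡ 1079 (mod 8504)
1079 - 7770 = -6691 ≡ 1813 (mod 8504)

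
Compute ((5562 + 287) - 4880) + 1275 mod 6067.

5562 + 287 = 5849
5849 - 4880 = 969
969 + 1275 = 2244

2244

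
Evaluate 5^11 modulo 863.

Using repeated squaring:
5^1 ≡ 5 (mod 863)
5^2 ≡ 5^2 = 25 (mod 863)
5^4 ≡ 25^2 = 625 (mod 863)
5^8 ≡ 625^2 = 390625 ≡ 549 (mod 863)
5^11 = 5^8 × 5^2 × 5^1 ≡ 549 × 25 × 5 (mod 863).
Accumulate the product:
549 × 25 = 13725 ≡ 780
780 × 5 = 3900 ≡ 448

448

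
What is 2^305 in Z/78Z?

32

305 in binary is 100110001, i.e. 305 = 256 + 32 + 16 + 1.
2^1 ≡ 2 (mod 78)
2^2 ≡ 2^2 = 4 (mod 78)
2^4 ≡ 4^2 = 16 (mod 78)
2^8 ≡ 16^2 = 256 ≡ 22 (mod 78)
2^16 ≡ 22^2 = 484 ≡ 16 (mod 78)
2^32 ≡ 16^2 = 256 ≡ 22 (mod 78)
2^64 ≡ 22^2 = 484 ≡ 16 (mod 78)
2^128 ≡ 16^2 = 256 ≡ 22 (mod 78)
2^256 ≡ 22^2 = 484 ≡ 16 (mod 78)
2^305 = 2^256 × 2^32 × 2^16 × 2^1 ≡ 16 × 22 × 16 × 2 (mod 78).
Accumulate the product:
16 × 22 = 352 ≡ 40
40 × 16 = 640 ≡ 16
16 × 2 = 32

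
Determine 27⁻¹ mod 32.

19

Run the extended Euclidean algorithm:
32 = 1×27 + 5
27 = 5×5 + 2
5 = 2×2 + 1
2 = 2×1 + 0
gcd(27, 32) = 1, so the inverse exists.
Back-substitute for 1:
1 = 1×5 − 2×2
  = −2×27 + 11×5
  = 11×32 − 13×27
So 27⁻¹ ≡ −13 ≡ 19 (mod 32).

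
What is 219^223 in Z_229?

By square-and-multiply:
219^1 ≡ 219 (mod 229)
219^2 ≡ 219^2 = 47961 ≡ 100 (mod 229)
219^4 ≡ 100^2 = 10000 ≡ 153 (mod 229)
219^8 ≡ 153^2 = 23409 ≡ 51 (mod 229)
219^16 ≡ 51^2 = 2601 ≡ 82 (mod 229)
219^32 ≡ 82^2 = 6724 ≡ 83 (mod 229)
219^64 ≡ 83^2 = 6889 ≡ 19 (mod 229)
219^128 ≡ 19^2 = 361 ≡ 132 (mod 229)
219^223 = 219^128 × 219^64 × 219^16 × 219^8 × 219^4 × 219^2 × 219^1 ≡ 132 × 19 × 82 × 51 × 153 × 100 × 219 (mod 229).
Accumulate the product:
132 × 19 = 2508 ≡ 218
218 × 82 = 17876 ≡ 14
14 × 51 = 714 ≡ 27
27 × 153 = 4131 ≡ 9
9 × 100 = 900 ≡ 213
213 × 219 = 46647 ≡ 160

160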